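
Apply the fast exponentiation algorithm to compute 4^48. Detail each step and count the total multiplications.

Computing 4^48 by squaring (build up from 4^1; each line after the first costs one multiplication):

4^1 = 4
4^2 = (4^1)^2 = 4^2 = 16
4^3 = 4 * 4^2 = 4 * 16 = 64
4^6 = (4^3)^2 = 64^2 = 4096
4^12 = (4^6)^2 = 4096^2 = 16777216
4^24 = (4^12)^2 = 16777216^2 = 281474976710656
4^48 = (4^24)^2 = 281474976710656^2 = 79228162514264337593543950336

Result: 79228162514264337593543950336
Multiplications needed: 6 (6 lines after 4^1)

4^48 = 79228162514264337593543950336. Using exponentiation by squaring, this requires 6 multiplications. The key idea: if the exponent is even, square the half-power; if odd, multiply by the base once.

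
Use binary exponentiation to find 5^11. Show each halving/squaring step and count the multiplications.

Computing 5^11 by squaring (build up from 5^1; each line after the first costs one multiplication):

5^1 = 5
5^2 = (5^1)^2 = 5^2 = 25
5^4 = (5^2)^2 = 25^2 = 625
5^5 = 5 * 5^4 = 5 * 625 = 3125
5^10 = (5^5)^2 = 3125^2 = 9765625
5^11 = 5 * 5^10 = 5 * 9765625 = 48828125

Result: 48828125
Multiplications needed: 5 (5 lines after 5^1)

5^11 = 48828125. Using exponentiation by squaring, this requires 5 multiplications. The key idea: if the exponent is even, square the half-power; if odd, multiply by the base once.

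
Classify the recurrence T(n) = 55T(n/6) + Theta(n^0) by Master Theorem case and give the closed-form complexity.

Master Theorem for T(n) = 55T(n/6) + O(n^0):

a = 55, b = 6, c = 0
log_b(a) = log_6(55) = 2.2365

Case 1: c = 0 < log_6(55) = 2.2365
T(n) = O(n^(log_6 55))

For T(n) = 55T(n/6) + O(n^0): log_6(55) = 2.2365. This is Case 1 of the Master Theorem (c < log_b(a), work dominated by leaves), giving O(n^(log_6 55)).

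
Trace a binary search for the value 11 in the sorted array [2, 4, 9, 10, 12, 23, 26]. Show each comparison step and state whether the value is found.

Binary search for 11 in [2, 4, 9, 10, 12, 23, 26]:

lo=0, hi=6, mid=3, arr[mid]=10 -> 10 < 11, search right half
lo=4, hi=6, mid=5, arr[mid]=23 -> 23 > 11, search left half
lo=4, hi=4, mid=4, arr[mid]=12 -> 12 > 11, search left half
lo=4 > hi=3, target 11 not found

Binary search determines that 11 is not in the array after 3 comparisons. The search space was exhausted without finding the target.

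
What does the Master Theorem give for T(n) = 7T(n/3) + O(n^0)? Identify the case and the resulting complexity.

Master Theorem for T(n) = 7T(n/3) + O(n^0):

a = 7, b = 3, c = 0
log_b(a) = log_3(7) = 1.7712

Case 1: c = 0 < log_3(7) = 1.7712
T(n) = O(n^(log_3 7))

For T(n) = 7T(n/3) + O(n^0): log_3(7) = 1.7712. This is Case 1 of the Master Theorem (c < log_b(a), work dominated by leaves), giving O(n^(log_3 7)).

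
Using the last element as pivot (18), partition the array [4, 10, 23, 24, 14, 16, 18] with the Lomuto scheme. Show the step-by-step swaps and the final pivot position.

Lomuto partition with pivot = 18:

Initial array: [4, 10, 23, 24, 14, 16, 18]

arr[0]=4 <= 18: swap with position 0, array becomes [4, 10, 23, 24, 14, 16, 18]
arr[1]=10 <= 18: swap with position 1, array becomes [4, 10, 23, 24, 14, 16, 18]
arr[2]=23 > 18: no swap
arr[3]=24 > 18: no swap
arr[4]=14 <= 18: swap with position 2, array becomes [4, 10, 14, 24, 23, 16, 18]
arr[5]=16 <= 18: swap with position 3, array becomes [4, 10, 14, 16, 23, 24, 18]

Place pivot at position 4: [4, 10, 14, 16, 18, 24, 23]
Pivot position: 4

After partitioning with pivot 18, the array becomes [4, 10, 14, 16, 18, 24, 23]. The pivot is placed at index 4. All elements to the left of the pivot are <= 18, and all elements to the right are > 18.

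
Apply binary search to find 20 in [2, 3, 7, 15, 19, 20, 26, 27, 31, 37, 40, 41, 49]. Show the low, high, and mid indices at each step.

Binary search for 20 in [2, 3, 7, 15, 19, 20, 26, 27, 31, 37, 40, 41, 49]:

lo=0, hi=12, mid=6, arr[mid]=26 -> 26 > 20, search left half
lo=0, hi=5, mid=2, arr[mid]=7 -> 7 < 20, search right half
lo=3, hi=5, mid=4, arr[mid]=19 -> 19 < 20, search right half
lo=5, hi=5, mid=5, arr[mid]=20 -> Found target at index 5!

Binary search finds 20 at index 5 after 4 comparisons. The search repeatedly halves the search space by comparing with the middle element.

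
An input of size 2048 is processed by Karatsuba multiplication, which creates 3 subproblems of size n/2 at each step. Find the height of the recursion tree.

For divide and conquer with division factor 2:

Problem sizes at each level:
Level 0: 2048
Level 1: 1024
Level 2: 512
Level 3: 256
Level 4: 128
Level 5: 64
Level 6: 32
Level 7: 16
Level 8: 8
Level 9: 4
Level 10: 2
Level 11: 1

The root is level 0 and the size-1 base case is level 11 (the tree spans levels 0 through 11, i.e. 12 levels counting the root), so the depth is the number of divisions: log_2(2048) = 11

The recursion tree depth is log_2(2048) = 11. At each level, the problem size is divided by 2, so it takes 11 divisions to reduce to a base case of size 1. The algorithm makes 3 recursive calls at each level.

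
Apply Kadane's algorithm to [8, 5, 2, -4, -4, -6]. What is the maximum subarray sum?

Using Kadane's algorithm on [8, 5, 2, -4, -4, -6]:

Scanning through the array:
Position 1 (value 5): max_ending_here = 13, max_so_far = 13
Position 2 (value 2): max_ending_here = 15, max_so_far = 15
Position 3 (value -4): max_ending_here = 11, max_so_far = 15
Position 4 (value -4): max_ending_here = 7, max_so_far = 15
Position 5 (value -6): max_ending_here = 1, max_so_far = 15

Maximum subarray: [8, 5, 2]
Maximum sum: 15

The maximum subarray is [8, 5, 2] with sum 15. This subarray runs from index 0 to index 2.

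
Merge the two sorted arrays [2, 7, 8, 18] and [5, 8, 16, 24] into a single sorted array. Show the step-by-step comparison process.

Merging process:

Compare 2 vs 5: take 2 from left. Merged: [2]
Compare 7 vs 5: take 5 from right. Merged: [2, 5]
Compare 7 vs 8: take 7 from left. Merged: [2, 5, 7]
Compare 8 vs 8: take 8 from left. Merged: [2, 5, 7, 8]
Compare 18 vs 8: take 8 from right. Merged: [2, 5, 7, 8, 8]
Compare 18 vs 16: take 16 from right. Merged: [2, 5, 7, 8, 8, 16]
Compare 18 vs 24: take 18 from left. Merged: [2, 5, 7, 8, 8, 16, 18]
Append remaining from right: [24]. Merged: [2, 5, 7, 8, 8, 16, 18, 24]

Final merged array: [2, 5, 7, 8, 8, 16, 18, 24]
Total comparisons: 7

The merged array is [2, 5, 7, 8, 8, 16, 18, 24], requiring 7 comparisons. The merge step runs in O(n) time where n is the total number of elements.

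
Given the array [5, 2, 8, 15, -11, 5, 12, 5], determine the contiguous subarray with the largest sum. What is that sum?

Using Kadane's algorithm on [5, 2, 8, 15, -11, 5, 12, 5]:

Scanning through the array:
Position 1 (value 2): max_ending_here = 7, max_so_far = 7
Position 2 (value 8): max_ending_here = 15, max_so_far = 15
Position 3 (value 15): max_ending_here = 30, max_so_far = 30
Position 4 (value -11): max_ending_here = 19, max_so_far = 30
Position 5 (value 5): max_ending_here = 24, max_so_far = 30
Position 6 (value 12): max_ending_here = 36, max_so_far = 36
Position 7 (value 5): max_ending_here = 41, max_so_far = 41

Maximum subarray: [5, 2, 8, 15, -11, 5, 12, 5]
Maximum sum: 41

The maximum subarray is [5, 2, 8, 15, -11, 5, 12, 5] with sum 41. This subarray runs from index 0 to index 7.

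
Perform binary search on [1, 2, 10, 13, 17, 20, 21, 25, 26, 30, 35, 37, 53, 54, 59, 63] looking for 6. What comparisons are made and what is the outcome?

Binary search for 6 in [1, 2, 10, 13, 17, 20, 21, 25, 26, 30, 35, 37, 53, 54, 59, 63]:

lo=0, hi=15, mid=7, arr[mid]=25 -> 25 > 6, search left half
lo=0, hi=6, mid=3, arr[mid]=13 -> 13 > 6, search left half
lo=0, hi=2, mid=1, arr[mid]=2 -> 2 < 6, search right half
lo=2, hi=2, mid=2, arr[mid]=10 -> 10 > 6, search left half
lo=2 > hi=1, target 6 not found

Binary search determines that 6 is not in the array after 4 comparisons. The search space was exhausted without finding the target.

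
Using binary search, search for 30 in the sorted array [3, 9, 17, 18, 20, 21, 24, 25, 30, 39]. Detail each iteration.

Binary search for 30 in [3, 9, 17, 18, 20, 21, 24, 25, 30, 39]:

lo=0, hi=9, mid=4, arr[mid]=20 -> 20 < 30, search right half
lo=5, hi=9, mid=7, arr[mid]=25 -> 25 < 30, search right half
lo=8, hi=9, mid=8, arr[mid]=30 -> Found target at index 8!

Binary search finds 30 at index 8 after 3 comparisons. The search repeatedly halves the search space by comparing with the middle element.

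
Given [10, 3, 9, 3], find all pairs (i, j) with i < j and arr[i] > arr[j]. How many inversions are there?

Finding inversions in [10, 3, 9, 3]:

(0, 1): arr[0]=10 > arr[1]=3
(0, 2): arr[0]=10 > arr[2]=9
(0, 3): arr[0]=10 > arr[3]=3
(2, 3): arr[2]=9 > arr[3]=3

Total inversions: 4

The array has 4 inversion(s): (0,1), (0,2), (0,3), (2,3). Each pair (i,j) satisfies i < j and arr[i] > arr[j].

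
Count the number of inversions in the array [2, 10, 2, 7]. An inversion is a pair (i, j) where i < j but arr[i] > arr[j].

Finding inversions in [2, 10, 2, 7]:

(1, 2): arr[1]=10 > arr[2]=2
(1, 3): arr[1]=10 > arr[3]=7

Total inversions: 2

The array has 2 inversion(s): (1,2), (1,3). Each pair (i,j) satisfies i < j and arr[i] > arr[j].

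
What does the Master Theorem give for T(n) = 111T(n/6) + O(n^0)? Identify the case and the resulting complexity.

Master Theorem for T(n) = 111T(n/6) + O(n^0):

a = 111, b = 6, c = 0
log_b(a) = log_6(111) = 2.6284

Case 1: c = 0 < log_6(111) = 2.6284
T(n) = O(n^(log_6 111))

For T(n) = 111T(n/6) + O(n^0): log_6(111) = 2.6284. This is Case 1 of the Master Theorem (c < log_b(a), work dominated by leaves), giving O(n^(log_6 111)).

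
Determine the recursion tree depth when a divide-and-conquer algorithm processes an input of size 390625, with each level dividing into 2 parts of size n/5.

For divide and conquer with division factor 5:

Problem sizes at each level:
Level 0: 390625
Level 1: 78125
Level 2: 15625
Level 3: 3125
Level 4: 625
Level 5: 125
Level 6: 25
Level 7: 5
Level 8: 1

The root is level 0 and the size-1 base case is level 8 (the tree spans levels 0 through 8, i.e. 9 levels counting the root), so the depth is the number of divisions: log_5(390625) = 8

The recursion tree depth is log_5(390625) = 8. At each level, the problem size is divided by 5, so it takes 8 divisions to reduce to a base case of size 1. The algorithm makes 2 recursive calls at each level.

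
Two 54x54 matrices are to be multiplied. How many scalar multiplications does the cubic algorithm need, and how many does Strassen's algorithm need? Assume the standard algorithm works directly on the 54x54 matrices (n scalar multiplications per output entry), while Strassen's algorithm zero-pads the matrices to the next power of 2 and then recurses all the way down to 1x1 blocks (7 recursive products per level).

Matrix multiplication for 54x54 matrices:

Strassen's algorithm requires power-of-2 dimensions. Pad 54x54 to 64x64 (next power of 2).

Standard algorithm: 54^3 = 157464 multiplications
Strassen's algorithm: 7^(log2(64)) = 7^6 = 117649 multiplications
Savings: 157464 - 117649 = 39815 multiplications

Standard: 157464 multiplications (54^3). Strassen: 117649 multiplications (7^6, after padding to 64x64). Strassen reduces 8 recursive multiplications to 7 at each level.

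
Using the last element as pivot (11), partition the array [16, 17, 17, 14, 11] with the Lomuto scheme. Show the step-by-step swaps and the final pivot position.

Lomuto partition with pivot = 11:

Initial array: [16, 17, 17, 14, 11]

arr[0]=16 > 11: no swap
arr[1]=17 > 11: no swap
arr[2]=17 > 11: no swap
arr[3]=14 > 11: no swap

Place pivot at position 0: [11, 17, 17, 14, 16]
Pivot position: 0

After partitioning with pivot 11, the array becomes [11, 17, 17, 14, 16]. The pivot is placed at index 0. All elements to the left of the pivot are <= 11, and all elements to the right are > 11.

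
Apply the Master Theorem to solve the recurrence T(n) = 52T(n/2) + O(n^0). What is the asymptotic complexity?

Master Theorem for T(n) = 52T(n/2) + O(n^0):

a = 52, b = 2, c = 0
log_b(a) = log_2(52) = 5.7004

Case 1: c = 0 < log_2(52) = 5.7004
T(n) = O(n^(log_2 52))

For T(n) = 52T(n/2) + O(n^0): log_2(52) = 5.7004. This is Case 1 of the Master Theorem (c < log_b(a), work dominated by leaves), giving O(n^(log_2 52)).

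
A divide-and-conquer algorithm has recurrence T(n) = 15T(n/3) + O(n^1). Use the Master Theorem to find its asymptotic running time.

Master Theorem for T(n) = 15T(n/3) + O(n^1):

a = 15, b = 3, c = 1
log_b(a) = log_3(15) = 2.4650

Case 1: c = 1 < log_3(15) = 2.4650
T(n) = O(n^(log_3 15))

For T(n) = 15T(n/3) + O(n^1): log_3(15) = 2.4650. This is Case 1 of the Master Theorem (c < log_b(a), work dominated by leaves), giving O(n^(log_3 15)).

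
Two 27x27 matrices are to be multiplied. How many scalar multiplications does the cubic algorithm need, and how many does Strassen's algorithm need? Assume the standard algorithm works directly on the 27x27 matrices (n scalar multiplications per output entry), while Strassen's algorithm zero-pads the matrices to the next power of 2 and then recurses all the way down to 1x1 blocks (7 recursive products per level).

Matrix multiplication for 27x27 matrices:

Strassen's algorithm requires power-of-2 dimensions. Pad 27x27 to 32x32 (next power of 2).

Standard algorithm: 27^3 = 19683 multiplications
Strassen's algorithm: 7^(log2(32)) = 7^5 = 16807 multiplications
Savings: 19683 - 16807 = 2876 multiplications

Standard: 19683 multiplications (27^3). Strassen: 16807 multiplications (7^5, after padding to 32x32). Strassen reduces 8 recursive multiplications to 7 at each level.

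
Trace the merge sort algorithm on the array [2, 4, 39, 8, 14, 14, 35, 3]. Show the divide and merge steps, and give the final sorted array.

Merge sort trace:

Split: [2, 4, 39, 8, 14, 14, 35, 3] -> [2, 4, 39, 8] and [14, 14, 35, 3]
  Split: [2, 4, 39, 8] -> [2, 4] and [39, 8]
    Split: [2, 4] -> [2] and [4]
    Merge: [2] + [4] -> [2, 4]
    Split: [39, 8] -> [39] and [8]
    Merge: [39] + [8] -> [8, 39]
  Merge: [2, 4] + [8, 39] -> [2, 4, 8, 39]
  Split: [14, 14, 35, 3] -> [14, 14] and [35, 3]
    Split: [14, 14] -> [14] and [14]
    Merge: [14] + [14] -> [14, 14]
    Split: [35, 3] -> [35] and [3]
    Merge: [35] + [3] -> [3, 35]
  Merge: [14, 14] + [3, 35] -> [3, 14, 14, 35]
Merge: [2, 4, 8, 39] + [3, 14, 14, 35] -> [2, 3, 4, 8, 14, 14, 35, 39]

Final sorted array: [2, 3, 4, 8, 14, 14, 35, 39]

The merge sort proceeds by recursively splitting the array and merging sorted halves.
After all merges, the sorted array is [2, 3, 4, 8, 14, 14, 35, 39].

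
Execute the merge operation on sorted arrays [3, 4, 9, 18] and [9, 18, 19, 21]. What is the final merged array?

Merging process:

Compare 3 vs 9: take 3 from left. Merged: [3]
Compare 4 vs 9: take 4 from left. Merged: [3, 4]
Compare 9 vs 9: take 9 from left. Merged: [3, 4, 9]
Compare 18 vs 9: take 9 from right. Merged: [3, 4, 9, 9]
Compare 18 vs 18: take 18 from left. Merged: [3, 4, 9, 9, 18]
Append remaining from right: [18, 19, 21]. Merged: [3, 4, 9, 9, 18, 18, 19, 21]

Final merged array: [3, 4, 9, 9, 18, 18, 19, 21]
Total comparisons: 5

The merged array is [3, 4, 9, 9, 18, 18, 19, 21], requiring 5 comparisons. The merge step runs in O(n) time where n is the total number of elements.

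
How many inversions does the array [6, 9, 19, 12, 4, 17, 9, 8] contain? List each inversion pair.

Finding inversions in [6, 9, 19, 12, 4, 17, 9, 8]:

(0, 4): arr[0]=6 > arr[4]=4
(1, 4): arr[1]=9 > arr[4]=4
(1, 7): arr[1]=9 > arr[7]=8
(2, 3): arr[2]=19 > arr[3]=12
(2, 4): arr[2]=19 > arr[4]=4
(2, 5): arr[2]=19 > arr[5]=17
(2, 6): arr[2]=19 > arr[6]=9
(2, 7): arr[2]=19 > arr[7]=8
(3, 4): arr[3]=12 > arr[4]=4
(3, 6): arr[3]=12 > arr[6]=9
(3, 7): arr[3]=12 > arr[7]=8
(5, 6): arr[5]=17 > arr[6]=9
(5, 7): arr[5]=17 > arr[7]=8
(6, 7): arr[6]=9 > arr[7]=8

Total inversions: 14

The array has 14 inversion(s): (0,4), (1,4), (1,7), (2,3), (2,4), (2,5), (2,6), (2,7), (3,4), (3,6), (3,7), (5,6), (5,7), (6,7). Each pair (i,j) satisfies i < j and arr[i] > arr[j].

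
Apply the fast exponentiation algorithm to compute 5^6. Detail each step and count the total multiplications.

Computing 5^6 by squaring (build up from 5^1; each line after the first costs one multiplication):

5^1 = 5
5^2 = (5^1)^2 = 5^2 = 25
5^3 = 5 * 5^2 = 5 * 25 = 125
5^6 = (5^3)^2 = 125^2 = 15625

Result: 15625
Multiplications needed: 3 (3 lines after 5^1)

5^6 = 15625. Using exponentiation by squaring, this requires 3 multiplications. The key idea: if the exponent is even, square the half-power; if odd, multiply by the base once.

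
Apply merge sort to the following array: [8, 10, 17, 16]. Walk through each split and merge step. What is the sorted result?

Merge sort trace:

Split: [8, 10, 17, 16] -> [8, 10] and [17, 16]
  Split: [8, 10] -> [8] and [10]
  Merge: [8] + [10] -> [8, 10]
  Split: [17, 16] -> [17] and [16]
  Merge: [17] + [16] -> [16, 17]
Merge: [8, 10] + [16, 17] -> [8, 10, 16, 17]

Final sorted array: [8, 10, 16, 17]

The merge sort proceeds by recursively splitting the array and merging sorted halves.
After all merges, the sorted array is [8, 10, 16, 17].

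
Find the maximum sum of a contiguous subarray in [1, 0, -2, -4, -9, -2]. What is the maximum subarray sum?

Using Kadane's algorithm on [1, 0, -2, -4, -9, -2]:

Scanning through the array:
Position 1 (value 0): max_ending_here = 1, max_so_far = 1
Position 2 (value -2): max_ending_here = -1, max_so_far = 1
Position 3 (value -4): max_ending_here = -4, max_so_far = 1
Position 4 (value -9): max_ending_here = -9, max_so_far = 1
Position 5 (value -2): max_ending_here = -2, max_so_far = 1

Maximum subarray: [1]
Maximum sum: 1

The maximum subarray is [1] with sum 1. This subarray runs from index 0 to index 0.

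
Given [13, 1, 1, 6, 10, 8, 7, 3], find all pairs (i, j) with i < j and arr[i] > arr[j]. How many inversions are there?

Finding inversions in [13, 1, 1, 6, 10, 8, 7, 3]:

(0, 1): arr[0]=13 > arr[1]=1
(0, 2): arr[0]=13 > arr[2]=1
(0, 3): arr[0]=13 > arr[3]=6
(0, 4): arr[0]=13 > arr[4]=10
(0, 5): arr[0]=13 > arr[5]=8
(0, 6): arr[0]=13 > arr[6]=7
(0, 7): arr[0]=13 > arr[7]=3
(3, 7): arr[3]=6 > arr[7]=3
(4, 5): arr[4]=10 > arr[5]=8
(4, 6): arr[4]=10 > arr[6]=7
(4, 7): arr[4]=10 > arr[7]=3
(5, 6): arr[5]=8 > arr[6]=7
(5, 7): arr[5]=8 > arr[7]=3
(6, 7): arr[6]=7 > arr[7]=3

Total inversions: 14

The array has 14 inversion(s): (0,1), (0,2), (0,3), (0,4), (0,5), (0,6), (0,7), (3,7), (4,5), (4,6), (4,7), (5,6), (5,7), (6,7). Each pair (i,j) satisfies i < j and arr[i] > arr[j].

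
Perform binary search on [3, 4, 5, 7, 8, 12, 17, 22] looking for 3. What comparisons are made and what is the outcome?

Binary search for 3 in [3, 4, 5, 7, 8, 12, 17, 22]:

lo=0, hi=7, mid=3, arr[mid]=7 -> 7 > 3, search left half
lo=0, hi=2, mid=1, arr[mid]=4 -> 4 > 3, search left half
lo=0, hi=0, mid=0, arr[mid]=3 -> Found target at index 0!

Binary search finds 3 at index 0 after 3 comparisons. The search repeatedly halves the search space by comparing with the middle element.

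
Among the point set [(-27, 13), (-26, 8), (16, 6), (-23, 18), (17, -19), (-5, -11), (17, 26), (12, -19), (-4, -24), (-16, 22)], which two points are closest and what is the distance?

Computing all pairwise distances among 10 points:

d((-27, 13), (-26, 8)) = 5.099
d((-27, 13), (16, 6)) = 43.566
d((-27, 13), (-23, 18)) = 6.4031
d((-27, 13), (17, -19)) = 54.4059
d((-27, 13), (-5, -11)) = 32.5576
d((-27, 13), (17, 26)) = 45.8803
d((-27, 13), (12, -19)) = 50.448
d((-27, 13), (-4, -24)) = 43.566
d((-27, 13), (-16, 22)) = 14.2127
d((-26, 8), (16, 6)) = 42.0476
d((-26, 8), (-23, 18)) = 10.4403
d((-26, 8), (17, -19)) = 50.774
d((-26, 8), (-5, -11)) = 28.3196
d((-26, 8), (17, 26)) = 46.6154
d((-26, 8), (12, -19)) = 46.6154
d((-26, 8), (-4, -24)) = 38.833
d((-26, 8), (-16, 22)) = 17.2047
d((16, 6), (-23, 18)) = 40.8044
d((16, 6), (17, -19)) = 25.02
d((16, 6), (-5, -11)) = 27.0185
d((16, 6), (17, 26)) = 20.025
d((16, 6), (12, -19)) = 25.318
d((16, 6), (-4, -24)) = 36.0555
d((16, 6), (-16, 22)) = 35.7771
d((-23, 18), (17, -19)) = 54.4885
d((-23, 18), (-5, -11)) = 34.1321
d((-23, 18), (17, 26)) = 40.7922
d((-23, 18), (12, -19)) = 50.9313
d((-23, 18), (-4, -24)) = 46.0977
d((-23, 18), (-16, 22)) = 8.0623
d((17, -19), (-5, -11)) = 23.4094
d((17, -19), (17, 26)) = 45.0
d((17, -19), (12, -19)) = 5.0 <-- minimum
d((17, -19), (-4, -24)) = 21.587
d((17, -19), (-16, 22)) = 52.6308
d((-5, -11), (17, 26)) = 43.0465
d((-5, -11), (12, -19)) = 18.7883
d((-5, -11), (-4, -24)) = 13.0384
d((-5, -11), (-16, 22)) = 34.7851
d((17, 26), (12, -19)) = 45.2769
d((17, 26), (-4, -24)) = 54.231
d((17, 26), (-16, 22)) = 33.2415
d((12, -19), (-4, -24)) = 16.7631
d((12, -19), (-16, 22)) = 49.6488
d((-4, -24), (-16, 22)) = 47.5395

Closest pair: (17, -19) and (12, -19) with distance 5.0

The closest pair is (17, -19) and (12, -19) with Euclidean distance 5.0. For 10 points, brute-force pairwise comparison is shown above. For large n, the divide-and-conquer algorithm (sort by x, recurse on halves, check the dividing strip) achieves O(n log n).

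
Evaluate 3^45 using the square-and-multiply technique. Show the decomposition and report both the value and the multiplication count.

Computing 3^45 by squaring (build up from 3^1; each line after the first costs one multiplication):

3^1 = 3
3^2 = (3^1)^2 = 3^2 = 9
3^4 = (3^2)^2 = 9^2 = 81
3^5 = 3 * 3^4 = 3 * 81 = 243
3^10 = (3^5)^2 = 243^2 = 59049
3^11 = 3 * 3^10 = 3 * 59049 = 177147
3^22 = (3^11)^2 = 177147^2 = 31381059609
3^44 = (3^22)^2 = 31381059609^2 = 984770902183611232881
3^45 = 3 * 3^44 = 3 * 984770902183611232881 = 2954312706550833698643

Result: 2954312706550833698643
Multiplications needed: 8 (8 lines after 3^1)

3^45 = 2954312706550833698643. Using exponentiation by squaring, this requires 8 multiplications. The key idea: if the exponent is even, square the half-power; if odd, multiply by the base once.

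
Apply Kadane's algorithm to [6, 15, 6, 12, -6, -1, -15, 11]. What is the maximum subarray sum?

Using Kadane's algorithm on [6, 15, 6, 12, -6, -1, -15, 11]:

Scanning through the array:
Position 1 (value 15): max_ending_here = 21, max_so_far = 21
Position 2 (value 6): max_ending_here = 27, max_so_far = 27
Position 3 (value 12): max_ending_here = 39, max_so_far = 39
Position 4 (value -6): max_ending_here = 33, max_so_far = 39
Position 5 (value -1): max_ending_here = 32, max_so_far = 39
Position 6 (value -15): max_ending_here = 17, max_so_far = 39
Position 7 (value 11): max_ending_here = 28, max_so_far = 39

Maximum subarray: [6, 15, 6, 12]
Maximum sum: 39

The maximum subarray is [6, 15, 6, 12] with sum 39. This subarray runs from index 0 to index 3.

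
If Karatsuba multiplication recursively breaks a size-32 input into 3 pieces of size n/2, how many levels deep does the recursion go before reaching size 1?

For divide and conquer with division factor 2:

Problem sizes at each level:
Level 0: 32
Level 1: 16
Level 2: 8
Level 3: 4
Level 4: 2
Level 5: 1

The root is level 0 and the size-1 base case is level 5 (the tree spans levels 0 through 5, i.e. 6 levels counting the root), so the depth is the number of divisions: log_2(32) = 5

The recursion tree depth is log_2(32) = 5. At each level, the problem size is divided by 2, so it takes 5 divisions to reduce to a base case of size 1. The algorithm makes 3 recursive calls at each level.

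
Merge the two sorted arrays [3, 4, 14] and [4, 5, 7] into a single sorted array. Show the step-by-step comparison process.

Merging process:

Compare 3 vs 4: take 3 from left. Merged: [3]
Compare 4 vs 4: take 4 from left. Merged: [3, 4]
Compare 14 vs 4: take 4 from right. Merged: [3, 4, 4]
Compare 14 vs 5: take 5 from right. Merged: [3, 4, 4, 5]
Compare 14 vs 7: take 7 from right. Merged: [3, 4, 4, 5, 7]
Append remaining from left: [14]. Merged: [3, 4, 4, 5, 7, 14]

Final merged array: [3, 4, 4, 5, 7, 14]
Total comparisons: 5

The merged array is [3, 4, 4, 5, 7, 14], requiring 5 comparisons. The merge step runs in O(n) time where n is the total number of elements.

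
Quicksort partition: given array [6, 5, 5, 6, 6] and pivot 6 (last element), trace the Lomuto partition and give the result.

Lomuto partition with pivot = 6:

Initial array: [6, 5, 5, 6, 6]

arr[0]=6 <= 6: swap with position 0, array becomes [6, 5, 5, 6, 6]
arr[1]=5 <= 6: swap with position 1, array becomes [6, 5, 5, 6, 6]
arr[2]=5 <= 6: swap with position 2, array becomes [6, 5, 5, 6, 6]
arr[3]=6 <= 6: swap with position 3, array becomes [6, 5, 5, 6, 6]

Place pivot at position 4: [6, 5, 5, 6, 6]
Pivot position: 4

After partitioning with pivot 6, the array becomes [6, 5, 5, 6, 6]. The pivot is placed at index 4. All elements to the left of the pivot are <= 6, and all elements to the right are > 6.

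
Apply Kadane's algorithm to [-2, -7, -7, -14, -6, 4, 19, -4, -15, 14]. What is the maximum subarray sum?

Using Kadane's algorithm on [-2, -7, -7, -14, -6, 4, 19, -4, -15, 14]:

Scanning through the array:
Position 1 (value -7): max_ending_here = -7, max_so_far = -2
Position 2 (value -7): max_ending_here = -7, max_so_far = -2
Position 3 (value -14): max_ending_here = -14, max_so_far = -2
Position 4 (value -6): max_ending_here = -6, max_so_far = -2
Position 5 (value 4): max_ending_here = 4, max_so_far = 4
Position 6 (value 19): max_ending_here = 23, max_so_far = 23
Position 7 (value -4): max_ending_here = 19, max_so_far = 23
Position 8 (value -15): max_ending_here = 4, max_so_far = 23
Position 9 (value 14): max_ending_here = 18, max_so_far = 23

Maximum subarray: [4, 19]
Maximum sum: 23

The maximum subarray is [4, 19] with sum 23. This subarray runs from index 5 to index 6.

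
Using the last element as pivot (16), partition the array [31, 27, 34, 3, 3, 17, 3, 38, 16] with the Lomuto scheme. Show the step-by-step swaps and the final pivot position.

Lomuto partition with pivot = 16:

Initial array: [31, 27, 34, 3, 3, 17, 3, 38, 16]

arr[0]=31 > 16: no swap
arr[1]=27 > 16: no swap
arr[2]=34 > 16: no swap
arr[3]=3 <= 16: swap with position 0, array becomes [3, 27, 34, 31, 3, 17, 3, 38, 16]
arr[4]=3 <= 16: swap with position 1, array becomes [3, 3, 34, 31, 27, 17, 3, 38, 16]
arr[5]=17 > 16: no swap
arr[6]=3 <= 16: swap with position 2, array becomes [3, 3, 3, 31, 27, 17, 34, 38, 16]
arr[7]=38 > 16: no swap

Place pivot at position 3: [3, 3, 3, 16, 27, 17, 34, 38, 31]
Pivot position: 3

After partitioning with pivot 16, the array becomes [3, 3, 3, 16, 27, 17, 34, 38, 31]. The pivot is placed at index 3. All elements to the left of the pivot are <= 16, and all elements to the right are > 16.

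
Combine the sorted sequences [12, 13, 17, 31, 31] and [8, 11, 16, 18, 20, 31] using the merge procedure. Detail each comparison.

Merging process:

Compare 12 vs 8: take 8 from right. Merged: [8]
Compare 12 vs 11: take 11 from right. Merged: [8, 11]
Compare 12 vs 16: take 12 from left. Merged: [8, 11, 12]
Compare 13 vs 16: take 13 from left. Merged: [8, 11, 12, 13]
Compare 17 vs 16: take 16 from right. Merged: [8, 11, 12, 13, 16]
Compare 17 vs 18: take 17 from left. Merged: [8, 11, 12, 13, 16, 17]
Compare 31 vs 18: take 18 from right. Merged: [8, 11, 12, 13, 16, 17, 18]
Compare 31 vs 20: take 20 from right. Merged: [8, 11, 12, 13, 16, 17, 18, 20]
Compare 31 vs 31: take 31 from left. Merged: [8, 11, 12, 13, 16, 17, 18, 20, 31]
Compare 31 vs 31: take 31 from left. Merged: [8, 11, 12, 13, 16, 17, 18, 20, 31, 31]
Append remaining from right: [31]. Merged: [8, 11, 12, 13, 16, 17, 18, 20, 31, 31, 31]

Final merged array: [8, 11, 12, 13, 16, 17, 18, 20, 31, 31, 31]
Total comparisons: 10

The merged array is [8, 11, 12, 13, 16, 17, 18, 20, 31, 31, 31], requiring 10 comparisons. The merge step runs in O(n) time where n is the total number of elements.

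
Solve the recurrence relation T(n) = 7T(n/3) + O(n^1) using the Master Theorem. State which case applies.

Master Theorem for T(n) = 7T(n/3) + O(n^1):

a = 7, b = 3, c = 1
log_b(a) = log_3(7) = 1.7712

Case 1: c = 1 < log_3(7) = 1.7712
T(n) = O(n^(log_3 7))

For T(n) = 7T(n/3) + O(n^1): log_3(7) = 1.7712. This is Case 1 of the Master Theorem (c < log_b(a), work dominated by leaves), giving O(n^(log_3 7)).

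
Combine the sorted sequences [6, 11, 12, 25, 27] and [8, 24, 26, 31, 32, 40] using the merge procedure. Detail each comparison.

Merging process:

Compare 6 vs 8: take 6 from left. Merged: [6]
Compare 11 vs 8: take 8 from right. Merged: [6, 8]
Compare 11 vs 24: take 11 from left. Merged: [6, 8, 11]
Compare 12 vs 24: take 12 from left. Merged: [6, 8, 11, 12]
Compare 25 vs 24: take 24 from right. Merged: [6, 8, 11, 12, 24]
Compare 25 vs 26: take 25 from left. Merged: [6, 8, 11, 12, 24, 25]
Compare 27 vs 26: take 26 from right. Merged: [6, 8, 11, 12, 24, 25, 26]
Compare 27 vs 31: take 27 from left. Merged: [6, 8, 11, 12, 24, 25, 26, 27]
Append remaining from right: [31, 32, 40]. Merged: [6, 8, 11, 12, 24, 25, 26, 27, 31, 32, 40]

Final merged array: [6, 8, 11, 12, 24, 25, 26, 27, 31, 32, 40]
Total comparisons: 8

The merged array is [6, 8, 11, 12, 24, 25, 26, 27, 31, 32, 40], requiring 8 comparisons. The merge step runs in O(n) time where n is the total number of elements.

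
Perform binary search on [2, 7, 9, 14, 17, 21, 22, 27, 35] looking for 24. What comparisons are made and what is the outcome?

Binary search for 24 in [2, 7, 9, 14, 17, 21, 22, 27, 35]:

lo=0, hi=8, mid=4, arr[mid]=17 -> 17 < 24, search right half
lo=5, hi=8, mid=6, arr[mid]=22 -> 22 < 24, search right half
lo=7, hi=8, mid=7, arr[mid]=27 -> 27 > 24, search left half
lo=7 > hi=6, target 24 not found

Binary search determines that 24 is not in the array after 3 comparisons. The search space was exhausted without finding the target.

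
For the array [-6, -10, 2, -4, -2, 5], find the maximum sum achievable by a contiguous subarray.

Using Kadane's algorithm on [-6, -10, 2, -4, -2, 5]:

Scanning through the array:
Position 1 (value -10): max_ending_here = -10, max_so_far = -6
Position 2 (value 2): max_ending_here = 2, max_so_far = 2
Position 3 (value -4): max_ending_here = -2, max_so_far = 2
Position 4 (value -2): max_ending_here = -2, max_so_far = 2
Position 5 (value 5): max_ending_here = 5, max_so_far = 5

Maximum subarray: [5]
Maximum sum: 5

The maximum subarray is [5] with sum 5. This subarray runs from index 5 to index 5.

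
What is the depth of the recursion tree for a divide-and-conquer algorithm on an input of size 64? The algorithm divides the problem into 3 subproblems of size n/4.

For divide and conquer with division factor 4:

Problem sizes at each level:
Level 0: 64
Level 1: 16
Level 2: 4
Level 3: 1

The root is level 0 and the size-1 base case is level 3 (the tree spans levels 0 through 3, i.e. 4 levels counting the root), so the depth is the number of divisions: log_4(64) = 3

The recursion tree depth is log_4(64) = 3. At each level, the problem size is divided by 4, so it takes 3 divisions to reduce to a base case of size 1. The algorithm makes 3 recursive calls at each level.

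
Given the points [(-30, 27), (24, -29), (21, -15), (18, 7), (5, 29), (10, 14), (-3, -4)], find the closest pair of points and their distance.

Computing all pairwise distances among 7 points:

d((-30, 27), (24, -29)) = 77.7946
d((-30, 27), (21, -15)) = 66.0681
d((-30, 27), (18, 7)) = 52.0
d((-30, 27), (5, 29)) = 35.0571
d((-30, 27), (10, 14)) = 42.0595
d((-30, 27), (-3, -4)) = 41.1096
d((24, -29), (21, -15)) = 14.3178
d((24, -29), (18, 7)) = 36.4966
d((24, -29), (5, 29)) = 61.0328
d((24, -29), (10, 14)) = 45.2217
d((24, -29), (-3, -4)) = 36.7967
d((21, -15), (18, 7)) = 22.2036
d((21, -15), (5, 29)) = 46.8188
d((21, -15), (10, 14)) = 31.0161
d((21, -15), (-3, -4)) = 26.4008
d((18, 7), (5, 29)) = 25.5539
d((18, 7), (10, 14)) = 10.6301 <-- minimum
d((18, 7), (-3, -4)) = 23.7065
d((5, 29), (10, 14)) = 15.8114
d((5, 29), (-3, -4)) = 33.9559
d((10, 14), (-3, -4)) = 22.2036

Closest pair: (18, 7) and (10, 14) with distance 10.6301

The closest pair is (18, 7) and (10, 14) with Euclidean distance 10.6301. For 7 points, brute-force pairwise comparison is shown above. For large n, the divide-and-conquer algorithm (sort by x, recurse on halves, check the dividing strip) achieves O(n log n).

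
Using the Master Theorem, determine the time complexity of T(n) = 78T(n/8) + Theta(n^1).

Master Theorem for T(n) = 78T(n/8) + O(n^1):

a = 78, b = 8, c = 1
log_b(a) = log_8(78) = 2.0951

Case 1: c = 1 < log_8(78) = 2.0951
T(n) = O(n^(log_8 78))

For T(n) = 78T(n/8) + O(n^1): log_8(78) = 2.0951. This is Case 1 of the Master Theorem (c < log_b(a), work dominated by leaves), giving O(n^(log_8 78)).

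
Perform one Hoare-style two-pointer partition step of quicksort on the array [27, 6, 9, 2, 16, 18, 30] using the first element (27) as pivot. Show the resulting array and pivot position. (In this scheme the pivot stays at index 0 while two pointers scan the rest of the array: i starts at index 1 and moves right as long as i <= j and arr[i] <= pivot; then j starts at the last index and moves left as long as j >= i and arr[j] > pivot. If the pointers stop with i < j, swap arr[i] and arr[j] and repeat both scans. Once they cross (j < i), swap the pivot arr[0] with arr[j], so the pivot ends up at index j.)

Hoare-style two-pointer partition with pivot = 27:

Initial array: [27, 6, 9, 2, 16, 18, 30]

Pointers start at i = 1, j = 6.
i ends at 6, j ends at 5: the pointers have crossed (j < i), so scanning stops.

Swap pivot arr[0] with arr[5] to place pivot at position 5: [18, 6, 9, 2, 16, 27, 30]
Pivot position: 5

After partitioning with pivot 27, the array becomes [18, 6, 9, 2, 16, 27, 30]. The pivot is placed at index 5. All elements to the left of the pivot are <= 27, and all elements to the right are > 27.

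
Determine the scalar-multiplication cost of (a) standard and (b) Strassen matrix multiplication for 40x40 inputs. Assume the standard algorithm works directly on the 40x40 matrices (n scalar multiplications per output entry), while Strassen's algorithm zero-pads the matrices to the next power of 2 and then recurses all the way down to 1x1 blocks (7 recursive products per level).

Matrix multiplication for 40x40 matrices:

Strassen's algorithm requires power-of-2 dimensions. Pad 40x40 to 64x64 (next power of 2).

Standard algorithm: 40^3 = 64000 multiplications
Strassen's algorithm: 7^(log2(64)) = 7^6 = 117649 multiplications
Difference: 64000 - 117649 = -53649 (Strassen uses MORE here due to padding overhead — for small or just-over-power-of-2 n, padding can outweigh the per-level savings)

Standard: 64000 multiplications (40^3). Strassen: 117649 multiplications (7^6, after padding to 64x64). Strassen reduces 8 recursive multiplications to 7 at each level.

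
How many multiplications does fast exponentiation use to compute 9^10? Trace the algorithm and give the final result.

Computing 9^10 by squaring (build up from 9^1; each line after the first costs one multiplication):

9^1 = 9
9^2 = (9^1)^2 = 9^2 = 81
9^4 = (9^2)^2 = 81^2 = 6561
9^5 = 9 * 9^4 = 9 * 6561 = 59049
9^10 = (9^5)^2 = 59049^2 = 3486784401

Result: 3486784401
Multiplications needed: 4 (4 lines after 9^1)

9^10 = 3486784401. Using exponentiation by squaring, this requires 4 multiplications. The key idea: if the exponent is even, square the half-power; if odd, multiply by the base once.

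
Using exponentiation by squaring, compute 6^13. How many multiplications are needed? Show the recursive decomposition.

Computing 6^13 by squaring (build up from 6^1; each line after the first costs one multiplication):

6^1 = 6
6^2 = (6^1)^2 = 6^2 = 36
6^3 = 6 * 6^2 = 6 * 36 = 216
6^6 = (6^3)^2 = 216^2 = 46656
6^12 = (6^6)^2 = 46656^2 = 2176782336
6^13 = 6 * 6^12 = 6 * 2176782336 = 13060694016

Result: 13060694016
Multiplications needed: 5 (5 lines after 6^1)

6^13 = 13060694016. Using exponentiation by squaring, this requires 5 multiplications. The key idea: if the exponent is even, square the half-power; if odd, multiply by the base once.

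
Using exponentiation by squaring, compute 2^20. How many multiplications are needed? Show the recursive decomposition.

Computing 2^20 by squaring (build up from 2^1; each line after the first costs one multiplication):

2^1 = 2
2^2 = (2^1)^2 = 2^2 = 4
2^4 = (2^2)^2 = 4^2 = 16
2^5 = 2 * 2^4 = 2 * 16 = 32
2^10 = (2^5)^2 = 32^2 = 1024
2^20 = (2^10)^2 = 1024^2 = 1048576

Result: 1048576
Multiplications needed: 5 (5 lines after 2^1)

2^20 = 1048576. Using exponentiation by squaring, this requires 5 multiplications. The key idea: if the exponent is even, square the half-power; if odd, multiply by the base once.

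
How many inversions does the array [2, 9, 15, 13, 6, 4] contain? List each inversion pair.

Finding inversions in [2, 9, 15, 13, 6, 4]:

(1, 4): arr[1]=9 > arr[4]=6
(1, 5): arr[1]=9 > arr[5]=4
(2, 3): arr[2]=15 > arr[3]=13
(2, 4): arr[2]=15 > arr[4]=6
(2, 5): arr[2]=15 > arr[5]=4
(3, 4): arr[3]=13 > arr[4]=6
(3, 5): arr[3]=13 > arr[5]=4
(4, 5): arr[4]=6 > arr[5]=4

Total inversions: 8

The array has 8 inversion(s): (1,4), (1,5), (2,3), (2,4), (2,5), (3,4), (3,5), (4,5). Each pair (i,j) satisfies i < j and arr[i] > arr[j].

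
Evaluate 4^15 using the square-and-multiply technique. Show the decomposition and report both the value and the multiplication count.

Computing 4^15 by squaring (build up from 4^1; each line after the first costs one multiplication):

4^1 = 4
4^2 = (4^1)^2 = 4^2 = 16
4^3 = 4 * 4^2 = 4 * 16 = 64
4^6 = (4^3)^2 = 64^2 = 4096
4^7 = 4 * 4^6 = 4 * 4096 = 16384
4^14 = (4^7)^2 = 16384^2 = 268435456
4^15 = 4 * 4^14 = 4 * 268435456 = 1073741824

Result: 1073741824
Multiplications needed: 6 (6 lines after 4^1)

4^15 = 1073741824. Using exponentiation by squaring, this requires 6 multiplications. The key idea: if the exponent is even, square the half-power; if odd, multiply by the base once.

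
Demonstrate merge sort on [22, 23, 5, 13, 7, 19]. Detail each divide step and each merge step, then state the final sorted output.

Merge sort trace:

Split: [22, 23, 5, 13, 7, 19] -> [22, 23, 5] and [13, 7, 19]
  Split: [22, 23, 5] -> [22] and [23, 5]
    Split: [23, 5] -> [23] and [5]
    Merge: [23] + [5] -> [5, 23]
  Merge: [22] + [5, 23] -> [5, 22, 23]
  Split: [13, 7, 19] -> [13] and [7, 19]
    Split: [7, 19] -> [7] and [19]
    Merge: [7] + [19] -> [7, 19]
  Merge: [13] + [7, 19] -> [7, 13, 19]
Merge: [5, 22, 23] + [7, 13, 19] -> [5, 7, 13, 19, 22, 23]

Final sorted array: [5, 7, 13, 19, 22, 23]

The merge sort proceeds by recursively splitting the array and merging sorted halves.
After all merges, the sorted array is [5, 7, 13, 19, 22, 23].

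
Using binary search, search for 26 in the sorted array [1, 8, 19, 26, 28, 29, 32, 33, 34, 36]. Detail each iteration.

Binary search for 26 in [1, 8, 19, 26, 28, 29, 32, 33, 34, 36]:

lo=0, hi=9, mid=4, arr[mid]=28 -> 28 > 26, search left half
lo=0, hi=3, mid=1, arr[mid]=8 -> 8 < 26, search right half
lo=2, hi=3, mid=2, arr[mid]=19 -> 19 < 26, search right half
lo=3, hi=3, mid=3, arr[mid]=26 -> Found target at index 3!

Binary search finds 26 at index 3 after 4 comparisons. The search repeatedly halves the search space by comparing with the middle element.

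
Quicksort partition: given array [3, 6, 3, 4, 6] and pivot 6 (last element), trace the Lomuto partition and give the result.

Lomuto partition with pivot = 6:

Initial array: [3, 6, 3, 4, 6]

arr[0]=3 <= 6: swap with position 0, array becomes [3, 6, 3, 4, 6]
arr[1]=6 <= 6: swap with position 1, array becomes [3, 6, 3, 4, 6]
arr[2]=3 <= 6: swap with position 2, array becomes [3, 6, 3, 4, 6]
arr[3]=4 <= 6: swap with position 3, array becomes [3, 6, 3, 4, 6]

Place pivot at position 4: [3, 6, 3, 4, 6]
Pivot position: 4

After partitioning with pivot 6, the array becomes [3, 6, 3, 4, 6]. The pivot is placed at index 4. All elements to the left of the pivot are <= 6, and all elements to the right are > 6.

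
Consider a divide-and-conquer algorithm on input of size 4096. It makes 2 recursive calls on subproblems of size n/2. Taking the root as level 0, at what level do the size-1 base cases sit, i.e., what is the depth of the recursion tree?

For divide and conquer with division factor 2:

Problem sizes at each level:
Level 0: 4096
Level 1: 2048
Level 2: 1024
Level 3: 512
Level 4: 256
Level 5: 128
Level 6: 64
Level 7: 32
Level 8: 16
Level 9: 8
Level 10: 4
Level 11: 2
Level 12: 1

The root is level 0 and the size-1 base case is level 12 (the tree spans levels 0 through 12, i.e. 13 levels counting the root), so the depth is the number of divisions: log_2(4096) = 12

The recursion tree depth is log_2(4096) = 12. At each level, the problem size is divided by 2, so it takes 12 divisions to reduce to a base case of size 1. The algorithm makes 2 recursive calls at each level.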